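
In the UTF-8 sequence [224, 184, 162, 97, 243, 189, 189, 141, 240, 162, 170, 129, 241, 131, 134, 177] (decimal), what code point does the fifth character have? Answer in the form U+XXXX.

U+431B1

Offset 0: leading byte 0xE0 = 11100000 → 3-byte char #1 = E0 B8 A2.
Offset 3: leading byte 0x61 = 01100001 → 1-byte char #2 = 61.
Offset 4: leading byte 0xF3 = 11110011 → 4-byte char #3 = F3 BD BD 8D.
Offset 8: leading byte 0xF0 = 11110000 → 4-byte char #4 = F0 A2 AA 81.
Offset 12: leading byte 0xF1 = 11110001 → 4-byte char #5 = F1 83 86 B1.
Leading byte 0xF1 = 11110001 matches 11110xxx → 4-byte sequence.
Byte 1: 0xF1 = 11110001, payload 001 (3 bits).
Byte 2: 0x83 = 10000011 (10xxxxxx ✓), payload 000011.
Byte 3: 0x86 = 10000110 (10xxxxxx ✓), payload 000110.
Byte 4: 0xB1 = 10110001 (10xxxxxx ✓), payload 110001.
Concatenate: 001000011000110110001 = 0x431B1 (21 bits → U+431B1).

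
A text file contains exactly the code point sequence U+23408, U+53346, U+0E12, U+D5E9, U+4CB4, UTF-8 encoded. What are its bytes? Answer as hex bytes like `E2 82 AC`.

U+23408: 4-byte form → F0 A3 90 88.
U+53346: 4-byte form → F1 93 8D 86.
U+0E12: 3-byte form → E0 B8 92.
U+D5E9: 3-byte form → ED 97 A9.
U+4CB4: 3-byte form → E4 B2 B4.
Concatenated (17 bytes): F0 A3 90 88 F1 93 8D 86 E0 B8 92 ED 97 A9 E4 B2 B4.

F0 A3 90 88 F1 93 8D 86 E0 B8 92 ED 97 A9 E4 B2 B4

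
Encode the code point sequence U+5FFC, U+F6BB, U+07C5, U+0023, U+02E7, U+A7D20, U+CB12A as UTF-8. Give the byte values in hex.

U+5FFC: 3-byte form → E5 BF BC.
U+F6BB: 3-byte form → EF 9A BB.
U+07C5: 2-byte form → DF 85.
U+0023: 1-byte form → 23.
U+02E7: 2-byte form → CB A7.
U+A7D20: 4-byte form → F2 A7 B4 A0.
U+CB12A: 4-byte form → F3 8B 84 AA.
Concatenated (19 bytes): E5 BF BC EF 9A BB DF 85 23 CB A7 F2 A7 B4 A0 F3 8B 84 AA.

E5 BF BC EF 9A BB DF 85 23 CB A7 F2 A7 B4 A0 F3 8B 84 AA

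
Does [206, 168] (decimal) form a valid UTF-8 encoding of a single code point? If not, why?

Leading byte 0xCE = 11001110 → 2-byte form.
Continuation bytes 0xA8=10101000 all match 10xxxxxx.
Decoded value 0x3A8 is ≥ 0x80 (shortest form) and not a surrogate.

valid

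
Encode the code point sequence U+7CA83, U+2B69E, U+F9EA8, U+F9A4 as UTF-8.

U+7CA83: 4-byte form → F1 BC AA 83.
U+2B69E: 4-byte form → F0 AB 9A 9E.
U+F9EA8: 4-byte form → F3 B9 BA A8.
U+F9A4: 3-byte form → EF A6 A4.
Concatenated (15 bytes): F1 BC AA 83 F0 AB 9A 9E F3 B9 BA A8 EF A6 A4.

F1 BC AA 83 F0 AB 9A 9E F3 B9 BA A8 EF A6 A4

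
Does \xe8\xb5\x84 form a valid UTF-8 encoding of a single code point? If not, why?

valid

Leading byte 0xE8 = 11101000 → 3-byte form.
Continuation bytes 0xB5=10110101, 0x84=10000100 all match 10xxxxxx.
Decoded value 0x8D44 is ≥ 0x800 (shortest form) and not a surrogate.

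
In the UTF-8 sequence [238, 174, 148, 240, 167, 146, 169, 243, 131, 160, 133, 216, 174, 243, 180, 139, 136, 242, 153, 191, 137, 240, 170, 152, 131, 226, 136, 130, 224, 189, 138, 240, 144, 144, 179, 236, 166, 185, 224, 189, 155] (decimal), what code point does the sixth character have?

Offset 0: leading byte 0xEE = 11101110 → 3-byte char #1 = EE AE 94.
Offset 3: leading byte 0xF0 = 11110000 → 4-byte char #2 = F0 A7 92 A9.
Offset 7: leading byte 0xF3 = 11110011 → 4-byte char #3 = F3 83 A0 85.
Offset 11: leading byte 0xD8 = 11011000 → 2-byte char #4 = D8 AE.
Offset 13: leading byte 0xF3 = 11110011 → 4-byte char #5 = F3 B4 8B 88.
Offset 17: leading byte 0xF2 = 11110010 → 4-byte char #6 = F2 99 BF 89.
Leading byte 0xF2 = 11110010 matches 11110xxx → 4-byte sequence.
Byte 1: 0xF2 = 11110010, payload 010 (3 bits).
Byte 2: 0x99 = 10011001 (10xxxxxx ✓), payload 011001.
Byte 3: 0xBF = 10111111 (10xxxxxx ✓), payload 111111.
Byte 4: 0x89 = 10001001 (10xxxxxx ✓), payload 001001.
Concatenate: 010011001111111001001 = 0x99FC9 (21 bits → U+99FC9).

U+99FC9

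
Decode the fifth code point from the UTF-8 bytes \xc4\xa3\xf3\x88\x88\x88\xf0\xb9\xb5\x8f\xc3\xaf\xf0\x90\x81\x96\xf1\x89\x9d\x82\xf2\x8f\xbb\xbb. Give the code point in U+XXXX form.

Offset 0: leading byte 0xC4 = 11000100 → 2-byte char #1 = C4 A3.
Offset 2: leading byte 0xF3 = 11110011 → 4-byte char #2 = F3 88 88 88.
Offset 6: leading byte 0xF0 = 11110000 → 4-byte char #3 = F0 B9 B5 8F.
Offset 10: leading byte 0xC3 = 11000011 → 2-byte char #4 = C3 AF.
Offset 12: leading byte 0xF0 = 11110000 → 4-byte char #5 = F0 90 81 96.
Leading byte 0xF0 = 11110000 matches 11110xxx → 4-byte sequence.
Byte 1: 0xF0 = 11110000, payload 000 (3 bits).
Byte 2: 0x90 = 10010000 (10xxxxxx ✓), payload 010000.
Byte 3: 0x81 = 10000001 (10xxxxxx ✓), payload 000001.
Byte 4: 0x96 = 10010110 (10xxxxxx ✓), payload 010110.
Concatenate: 000010000000001010110 = 0x10056 (21 bits → U+10056).

U+10056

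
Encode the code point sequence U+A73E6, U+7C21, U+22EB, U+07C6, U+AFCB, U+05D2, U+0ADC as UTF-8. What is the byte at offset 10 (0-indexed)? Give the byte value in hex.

U+A73E6 → 4-byte form F2 A7 8F A6 at offsets 0–3.
U+7C21 → 3-byte form E7 B0 A1 at offsets 4–6.
U+22EB → 3-byte form E2 8B AB at offsets 7–9.
U+07C6 → 2-byte form DF 86 at offsets 10–11.
Offset 10 falls in char 4's range; it's byte 1 of DF 86 = 0xDF.

0xDF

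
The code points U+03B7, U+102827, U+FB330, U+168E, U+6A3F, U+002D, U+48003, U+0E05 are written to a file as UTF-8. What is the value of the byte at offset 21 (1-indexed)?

1-indexed offset 21 is 0-indexed offset 20.
U+03B7 → 2-byte form CE B7 at offsets 0–1.
U+102827 → 4-byte form F4 82 A0 A7 at offsets 2–5.
U+FB330 → 4-byte form F3 BB 8C B0 at offsets 6–9.
U+168E → 3-byte form E1 9A 8E at offsets 10–12.
U+6A3F → 3-byte form E6 A8 BF at offsets 13–15.
U+002D → 1-byte form 2D at offsets 16–16.
U+48003 → 4-byte form F1 88 80 83 at offsets 17–20.
Offset 20 falls in char 7's range; it's byte 4 of F1 88 80 83 = 0x83.

0x83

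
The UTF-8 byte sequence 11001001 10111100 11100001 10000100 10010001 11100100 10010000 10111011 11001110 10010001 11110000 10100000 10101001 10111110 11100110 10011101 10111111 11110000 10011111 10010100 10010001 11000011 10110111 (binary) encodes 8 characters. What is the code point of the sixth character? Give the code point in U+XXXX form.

U+677F

Offset 0: leading byte 0xC9 = 11001001 → 2-byte char #1 = C9 BC.
Offset 2: leading byte 0xE1 = 11100001 → 3-byte char #2 = E1 84 91.
Offset 5: leading byte 0xE4 = 11100100 → 3-byte char #3 = E4 90 BB.
Offset 8: leading byte 0xCE = 11001110 → 2-byte char #4 = CE 91.
Offset 10: leading byte 0xF0 = 11110000 → 4-byte char #5 = F0 A0 A9 BE.
Offset 14: leading byte 0xE6 = 11100110 → 3-byte char #6 = E6 9D BF.
Leading byte 0xE6 = 11100110 matches 1110xxxx → 3-byte sequence.
Byte 1: 0xE6 = 11100110, payload 0110 (4 bits).
Byte 2: 0x9D = 10011101 (10xxxxxx ✓), payload 011101.
Byte 3: 0xBF = 10111111 (10xxxxxx ✓), payload 111111.
Concatenate: 0110011101111111 = 0x677F (16 bits → U+677F).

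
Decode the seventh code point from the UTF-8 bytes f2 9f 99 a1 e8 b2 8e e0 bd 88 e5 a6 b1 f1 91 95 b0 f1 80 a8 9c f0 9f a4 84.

Offset 0: leading byte 0xF2 = 11110010 → 4-byte char #1 = F2 9F 99 A1.
Offset 4: leading byte 0xE8 = 11101000 → 3-byte char #2 = E8 B2 8E.
Offset 7: leading byte 0xE0 = 11100000 → 3-byte char #3 = E0 BD 88.
Offset 10: leading byte 0xE5 = 11100101 → 3-byte char #4 = E5 A6 B1.
Offset 13: leading byte 0xF1 = 11110001 → 4-byte char #5 = F1 91 95 B0.
Offset 17: leading byte 0xF1 = 11110001 → 4-byte char #6 = F1 80 A8 9C.
Offset 21: leading byte 0xF0 = 11110000 → 4-byte char #7 = F0 9F A4 84.
Leading byte 0xF0 = 11110000 matches 11110xxx → 4-byte sequence.
Byte 1: 0xF0 = 11110000, payload 000 (3 bits).
Byte 2: 0x9F = 10011111 (10xxxxxx ✓), payload 011111.
Byte 3: 0xA4 = 10100100 (10xxxxxx ✓), payload 100100.
Byte 4: 0x84 = 10000100 (10xxxxxx ✓), payload 000100.
Concatenate: 000011111100100000100 = 0x1F904 (21 bits → U+1F904).

U+1F904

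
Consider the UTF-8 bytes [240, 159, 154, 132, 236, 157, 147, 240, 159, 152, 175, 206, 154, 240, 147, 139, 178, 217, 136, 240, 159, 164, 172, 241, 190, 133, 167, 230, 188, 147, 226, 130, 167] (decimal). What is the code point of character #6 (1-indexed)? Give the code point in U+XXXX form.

U+0648

Offset 0: leading byte 0xF0 = 11110000 → 4-byte char #1 = F0 9F 9A 84.
Offset 4: leading byte 0xEC = 11101100 → 3-byte char #2 = EC 9D 93.
Offset 7: leading byte 0xF0 = 11110000 → 4-byte char #3 = F0 9F 98 AF.
Offset 11: leading byte 0xCE = 11001110 → 2-byte char #4 = CE 9A.
Offset 13: leading byte 0xF0 = 11110000 → 4-byte char #5 = F0 93 8B B2.
Offset 17: leading byte 0xD9 = 11011001 → 2-byte char #6 = D9 88.
Leading byte 0xD9 = 11011001 matches 110xxxxx → 2-byte sequence.
Byte 1: 0xD9 = 11011001, payload 11001 (5 bits).
Byte 2: 0x88 = 10001000 (10xxxxxx ✓), payload 001000.
Concatenate: 11001001000 = 0x648 (11 bits → U+0648).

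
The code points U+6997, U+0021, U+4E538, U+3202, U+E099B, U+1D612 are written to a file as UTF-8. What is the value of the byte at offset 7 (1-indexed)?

0x94

1-indexed offset 7 is 0-indexed offset 6.
U+6997 → 3-byte form E6 A6 97 at offsets 0–2.
U+0021 → 1-byte form 21 at offsets 3–3.
U+4E538 → 4-byte form F1 8E 94 B8 at offsets 4–7.
Offset 6 falls in char 3's range; it's byte 3 of F1 8E 94 B8 = 0x94.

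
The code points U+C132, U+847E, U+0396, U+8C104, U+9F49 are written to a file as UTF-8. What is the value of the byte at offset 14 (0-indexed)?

U+C132 → 3-byte form EC 84 B2 at offsets 0–2.
U+847E → 3-byte form E8 91 BE at offsets 3–5.
U+0396 → 2-byte form CE 96 at offsets 6–7.
U+8C104 → 4-byte form F2 8C 84 84 at offsets 8–11.
U+9F49 → 3-byte form E9 BD 89 at offsets 12–14.
Offset 14 falls in char 5's range; it's byte 3 of E9 BD 89 = 0x89.

0x89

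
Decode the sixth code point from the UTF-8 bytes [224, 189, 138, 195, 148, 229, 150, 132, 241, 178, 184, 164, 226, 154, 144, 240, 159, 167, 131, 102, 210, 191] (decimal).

Offset 0: leading byte 0xE0 = 11100000 → 3-byte char #1 = E0 BD 8A.
Offset 3: leading byte 0xC3 = 11000011 → 2-byte char #2 = C3 94.
Offset 5: leading byte 0xE5 = 11100101 → 3-byte char #3 = E5 96 84.
Offset 8: leading byte 0xF1 = 11110001 → 4-byte char #4 = F1 B2 B8 A4.
Offset 12: leading byte 0xE2 = 11100010 → 3-byte char #5 = E2 9A 90.
Offset 15: leading byte 0xF0 = 11110000 → 4-byte char #6 = F0 9F A7 83.
Leading byte 0xF0 = 11110000 matches 11110xxx → 4-byte sequence.
Byte 1: 0xF0 = 11110000, payload 000 (3 bits).
Byte 2: 0x9F = 10011111 (10xxxxxx ✓), payload 011111.
Byte 3: 0xA7 = 10100111 (10xxxxxx ✓), payload 100111.
Byte 4: 0x83 = 10000011 (10xxxxxx ✓), payload 000011.
Concatenate: 000011111100111000011 = 0x1F9C3 (21 bits → U+1F9C3).

U+1F9C3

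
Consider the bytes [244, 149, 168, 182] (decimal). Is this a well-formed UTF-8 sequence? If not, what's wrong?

Leading byte 0xF4 = 11110100 → 4-byte form.
Payload = 0x115A36, which exceeds U+10FFFF, the maximum Unicode code point. (Leading bytes F5–FF, or F4 followed by ≥ 0x90, are invalid.)

invalid (encodes a value above U+10FFFF)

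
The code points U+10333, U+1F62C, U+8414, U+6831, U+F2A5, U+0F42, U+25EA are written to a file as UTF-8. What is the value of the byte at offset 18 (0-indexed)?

U+10333 → 4-byte form F0 90 8C B3 at offsets 0–3.
U+1F62C → 4-byte form F0 9F 98 AC at offsets 4–7.
U+8414 → 3-byte form E8 90 94 at offsets 8–10.
U+6831 → 3-byte form E6 A0 B1 at offsets 11–13.
U+F2A5 → 3-byte form EF 8A A5 at offsets 14–16.
U+0F42 → 3-byte form E0 BD 82 at offsets 17–19.
Offset 18 falls in char 6's range; it's byte 2 of E0 BD 82 = 0xBD.

0xBD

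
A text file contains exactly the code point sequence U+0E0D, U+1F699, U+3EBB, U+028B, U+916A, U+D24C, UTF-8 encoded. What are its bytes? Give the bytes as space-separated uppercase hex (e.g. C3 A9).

U+0E0D: 3-byte form → E0 B8 8D.
U+1F699: 4-byte form → F0 9F 9A 99.
U+3EBB: 3-byte form → E3 BA BB.
U+028B: 2-byte form → CA 8B.
U+916A: 3-byte form → E9 85 AA.
U+D24C: 3-byte form → ED 89 8C.
Concatenated (18 bytes): E0 B8 8D F0 9F 9A 99 E3 BA BB CA 8B E9 85 AA ED 89 8C.

E0 B8 8D F0 9F 9A 99 E3 BA BB CA 8B E9 85 AA ED 89 8C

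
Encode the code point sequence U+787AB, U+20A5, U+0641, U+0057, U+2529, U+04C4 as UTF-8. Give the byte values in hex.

F1 B8 9E AB E2 82 A5 D9 81 57 E2 94 A9 D3 84

U+787AB: 4-byte form → F1 B8 9E AB.
U+20A5: 3-byte form → E2 82 A5.
U+0641: 2-byte form → D9 81.
U+0057: 1-byte form → 57.
U+2529: 3-byte form → E2 94 A9.
U+04C4: 2-byte form → D3 84.
Concatenated (15 bytes): F1 B8 9E AB E2 82 A5 D9 81 57 E2 94 A9 D3 84.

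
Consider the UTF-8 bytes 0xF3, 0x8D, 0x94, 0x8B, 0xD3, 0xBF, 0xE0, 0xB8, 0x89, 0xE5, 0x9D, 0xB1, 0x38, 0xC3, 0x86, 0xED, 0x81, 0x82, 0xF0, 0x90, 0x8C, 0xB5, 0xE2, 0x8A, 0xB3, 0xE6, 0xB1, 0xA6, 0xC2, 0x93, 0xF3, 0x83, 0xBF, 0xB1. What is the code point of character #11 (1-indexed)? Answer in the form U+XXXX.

Offset 0: leading byte 0xF3 = 11110011 → 4-byte char #1 = F3 8D 94 8B.
Offset 4: leading byte 0xD3 = 11010011 → 2-byte char #2 = D3 BF.
Offset 6: leading byte 0xE0 = 11100000 → 3-byte char #3 = E0 B8 89.
Offset 9: leading byte 0xE5 = 11100101 → 3-byte char #4 = E5 9D B1.
Offset 12: leading byte 0x38 = 00111000 → 1-byte char #5 = 38.
Offset 13: leading byte 0xC3 = 11000011 → 2-byte char #6 = C3 86.
Offset 15: leading byte 0xED = 11101101 → 3-byte char #7 = ED 81 82.
Offset 18: leading byte 0xF0 = 11110000 → 4-byte char #8 = F0 90 8C B5.
Offset 22: leading byte 0xE2 = 11100010 → 3-byte char #9 = E2 8A B3.
Offset 25: leading byte 0xE6 = 11100110 → 3-byte char #10 = E6 B1 A6.
Offset 28: leading byte 0xC2 = 11000010 → 2-byte char #11 = C2 93.
Leading byte 0xC2 = 11000010 matches 110xxxxx → 2-byte sequence.
Byte 1: 0xC2 = 11000010, payload 00010 (5 bits).
Byte 2: 0x93 = 10010011 (10xxxxxx ✓), payload 010011.
Concatenate: 00010010011 = 0x93 (11 bits → U+0093).

U+0093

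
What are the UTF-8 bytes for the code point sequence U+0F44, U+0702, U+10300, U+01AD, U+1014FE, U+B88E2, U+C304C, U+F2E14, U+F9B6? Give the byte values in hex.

E0 BD 84 DC 82 F0 90 8C 80 C6 AD F4 81 93 BE F2 B8 A3 A2 F3 83 81 8C F3 B2 B8 94 EF A6 B6

U+0F44: 3-byte form → E0 BD 84.
U+0702: 2-byte form → DC 82.
U+10300: 4-byte form → F0 90 8C 80.
U+01AD: 2-byte form → C6 AD.
U+1014FE: 4-byte form → F4 81 93 BE.
U+B88E2: 4-byte form → F2 B8 A3 A2.
U+C304C: 4-byte form → F3 83 81 8C.
U+F2E14: 4-byte form → F3 B2 B8 94.
U+F9B6: 3-byte form → EF A6 B6.
Concatenated (30 bytes): E0 BD 84 DC 82 F0 90 8C 80 C6 AD F4 81 93 BE F2 B8 A3 A2 F3 83 81 8C F3 B2 B8 94 EF A6 B6.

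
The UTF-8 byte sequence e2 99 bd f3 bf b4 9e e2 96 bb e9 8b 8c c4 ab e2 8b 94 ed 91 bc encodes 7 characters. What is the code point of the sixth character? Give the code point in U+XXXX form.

Offset 0: leading byte 0xE2 = 11100010 → 3-byte char #1 = E2 99 BD.
Offset 3: leading byte 0xF3 = 11110011 → 4-byte char #2 = F3 BF B4 9E.
Offset 7: leading byte 0xE2 = 11100010 → 3-byte char #3 = E2 96 BB.
Offset 10: leading byte 0xE9 = 11101001 → 3-byte char #4 = E9 8B 8C.
Offset 13: leading byte 0xC4 = 11000100 → 2-byte char #5 = C4 AB.
Offset 15: leading byte 0xE2 = 11100010 → 3-byte char #6 = E2 8B 94.
Leading byte 0xE2 = 11100010 matches 1110xxxx → 3-byte sequence.
Byte 1: 0xE2 = 11100010, payload 0010 (4 bits).
Byte 2: 0x8B = 10001011 (10xxxxxx ✓), payload 001011.
Byte 3: 0x94 = 10010100 (10xxxxxx ✓), payload 010100.
Concatenate: 0010001011010100 = 0x22D4 (16 bits → U+22D4).

U+22D4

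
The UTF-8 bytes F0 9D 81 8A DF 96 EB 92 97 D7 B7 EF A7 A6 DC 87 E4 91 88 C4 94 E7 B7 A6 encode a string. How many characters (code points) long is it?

9

Byte at offset 0: 0xF0 = 11110000 → 4-byte char (#1). Advance 4.
Byte at offset 4: 0xDF = 11011111 → 2-byte char (#2). Advance 2.
Byte at offset 6: 0xEB = 11101011 → 3-byte char (#3). Advance 3.
Byte at offset 9: 0xD7 = 11010111 → 2-byte char (#4). Advance 2.
Byte at offset 11: 0xEF = 11101111 → 3-byte char (#5). Advance 3.
Byte at offset 14: 0xDC = 11011100 → 2-byte char (#6). Advance 2.
Byte at offset 16: 0xE4 = 11100100 → 3-byte char (#7). Advance 3.
Byte at offset 19: 0xC4 = 11000100 → 2-byte char (#8). Advance 2.
Byte at offset 21: 0xE7 = 11100111 → 3-byte char (#9). Advance 3.
Reached end at offset 24 after 9 code points.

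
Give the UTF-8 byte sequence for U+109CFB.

F4 89 B3 BB

U+109CFB = 0x109CFB = 1088763 decimal. In range U+10000–U+10FFFF → 4-byte form: 11110xxx 10xxxxxx 10xxxxxx 10xxxxxx.
Binary (21 bits): 100001001110011111011.
Split 3+6+6+6: 100 | 001001 | 110011 | 111011.
Byte 1: 11110100 = 0xF4.
Byte 2: 10001001 = 0x89.
Byte 3: 10110011 = 0xB3.
Byte 4: 10111011 = 0xBB.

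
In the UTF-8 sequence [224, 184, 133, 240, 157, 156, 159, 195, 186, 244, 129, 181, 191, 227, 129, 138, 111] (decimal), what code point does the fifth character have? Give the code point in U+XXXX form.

Offset 0: leading byte 0xE0 = 11100000 → 3-byte char #1 = E0 B8 85.
Offset 3: leading byte 0xF0 = 11110000 → 4-byte char #2 = F0 9D 9C 9F.
Offset 7: leading byte 0xC3 = 11000011 → 2-byte char #3 = C3 BA.
Offset 9: leading byte 0xF4 = 11110100 → 4-byte char #4 = F4 81 B5 BF.
Offset 13: leading byte 0xE3 = 11100011 → 3-byte char #5 = E3 81 8A.
Leading byte 0xE3 = 11100011 matches 1110xxxx → 3-byte sequence.
Byte 1: 0xE3 = 11100011, payload 0011 (4 bits).
Byte 2: 0x81 = 10000001 (10xxxxxx ✓), payload 000001.
Byte 3: 0x8A = 10001010 (10xxxxxx ✓), payload 001010.
Concatenate: 0011000001001010 = 0x304A (16 bits → U+304A).

U+304A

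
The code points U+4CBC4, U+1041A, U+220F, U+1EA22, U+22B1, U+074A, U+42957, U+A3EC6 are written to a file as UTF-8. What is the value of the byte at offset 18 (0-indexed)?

0xDD

U+4CBC4 → 4-byte form F1 8C AF 84 at offsets 0–3.
U+1041A → 4-byte form F0 90 90 9A at offsets 4–7.
U+220F → 3-byte form E2 88 8F at offsets 8–10.
U+1EA22 → 4-byte form F0 9E A8 A2 at offsets 11–14.
U+22B1 → 3-byte form E2 8A B1 at offsets 15–17.
U+074A → 2-byte form DD 8A at offsets 18–19.
Offset 18 falls in char 6's range; it's byte 1 of DD 8A = 0xDD.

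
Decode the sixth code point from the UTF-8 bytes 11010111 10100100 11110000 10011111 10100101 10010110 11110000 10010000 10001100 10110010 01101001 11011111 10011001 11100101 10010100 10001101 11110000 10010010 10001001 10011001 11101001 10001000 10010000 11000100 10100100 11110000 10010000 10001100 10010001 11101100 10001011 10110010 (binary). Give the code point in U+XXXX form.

U+550D

Offset 0: leading byte 0xD7 = 11010111 → 2-byte char #1 = D7 A4.
Offset 2: leading byte 0xF0 = 11110000 → 4-byte char #2 = F0 9F A5 96.
Offset 6: leading byte 0xF0 = 11110000 → 4-byte char #3 = F0 90 8C B2.
Offset 10: leading byte 0x69 = 01101001 → 1-byte char #4 = 69.
Offset 11: leading byte 0xDF = 11011111 → 2-byte char #5 = DF 99.
Offset 13: leading byte 0xE5 = 11100101 → 3-byte char #6 = E5 94 8D.
Leading byte 0xE5 = 11100101 matches 1110xxxx → 3-byte sequence.
Byte 1: 0xE5 = 11100101, payload 0101 (4 bits).
Byte 2: 0x94 = 10010100 (10xxxxxx ✓), payload 010100.
Byte 3: 0x8D = 10001101 (10xxxxxx ✓), payload 001101.
Concatenate: 0101010100001101 = 0x550D (16 bits → U+550D).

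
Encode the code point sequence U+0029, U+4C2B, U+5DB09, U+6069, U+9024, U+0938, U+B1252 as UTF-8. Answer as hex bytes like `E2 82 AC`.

29 E4 B0 AB F1 9D AC 89 E6 81 A9 E9 80 A4 E0 A4 B8 F2 B1 89 92

U+0029: 1-byte form → 29.
U+4C2B: 3-byte form → E4 B0 AB.
U+5DB09: 4-byte form → F1 9D AC 89.
U+6069: 3-byte form → E6 81 A9.
U+9024: 3-byte form → E9 80 A4.
U+0938: 3-byte form → E0 A4 B8.
U+B1252: 4-byte form → F2 B1 89 92.
Concatenated (21 bytes): 29 E4 B0 AB F1 9D AC 89 E6 81 A9 E9 80 A4 E0 A4 B8 F2 B1 89 92.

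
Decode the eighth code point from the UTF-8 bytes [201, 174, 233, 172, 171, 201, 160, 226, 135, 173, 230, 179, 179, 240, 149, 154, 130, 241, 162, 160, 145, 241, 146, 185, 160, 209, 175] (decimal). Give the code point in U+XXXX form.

Offset 0: leading byte 0xC9 = 11001001 → 2-byte char #1 = C9 AE.
Offset 2: leading byte 0xE9 = 11101001 → 3-byte char #2 = E9 AC AB.
Offset 5: leading byte 0xC9 = 11001001 → 2-byte char #3 = C9 A0.
Offset 7: leading byte 0xE2 = 11100010 → 3-byte char #4 = E2 87 AD.
Offset 10: leading byte 0xE6 = 11100110 → 3-byte char #5 = E6 B3 B3.
Offset 13: leading byte 0xF0 = 11110000 → 4-byte char #6 = F0 95 9A 82.
Offset 17: leading byte 0xF1 = 11110001 → 4-byte char #7 = F1 A2 A0 91.
Offset 21: leading byte 0xF1 = 11110001 → 4-byte char #8 = F1 92 B9 A0.
Leading byte 0xF1 = 11110001 matches 11110xxx → 4-byte sequence.
Byte 1: 0xF1 = 11110001, payload 001 (3 bits).
Byte 2: 0x92 = 10010010 (10xxxxxx ✓), payload 010010.
Byte 3: 0xB9 = 10111001 (10xxxxxx ✓), payload 111001.
Byte 4: 0xA0 = 10100000 (10xxxxxx ✓), payload 100000.
Concatenate: 001010010111001100000 = 0x52E60 (21 bits → U+52E60).

U+52E60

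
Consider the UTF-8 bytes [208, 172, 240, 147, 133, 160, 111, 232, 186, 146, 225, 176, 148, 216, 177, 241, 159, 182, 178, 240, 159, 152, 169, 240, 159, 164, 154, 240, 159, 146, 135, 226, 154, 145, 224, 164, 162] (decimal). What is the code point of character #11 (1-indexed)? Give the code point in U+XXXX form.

U+2691

Offset 0: leading byte 0xD0 = 11010000 → 2-byte char #1 = D0 AC.
Offset 2: leading byte 0xF0 = 11110000 → 4-byte char #2 = F0 93 85 A0.
Offset 6: leading byte 0x6F = 01101111 → 1-byte char #3 = 6F.
Offset 7: leading byte 0xE8 = 11101000 → 3-byte char #4 = E8 BA 92.
Offset 10: leading byte 0xE1 = 11100001 → 3-byte char #5 = E1 B0 94.
Offset 13: leading byte 0xD8 = 11011000 → 2-byte char #6 = D8 B1.
Offset 15: leading byte 0xF1 = 11110001 → 4-byte char #7 = F1 9F B6 B2.
Offset 19: leading byte 0xF0 = 11110000 → 4-byte char #8 = F0 9F 98 A9.
Offset 23: leading byte 0xF0 = 11110000 → 4-byte char #9 = F0 9F A4 9A.
Offset 27: leading byte 0xF0 = 11110000 → 4-byte char #10 = F0 9F 92 87.
Offset 31: leading byte 0xE2 = 11100010 → 3-byte char #11 = E2 9A 91.
Leading byte 0xE2 = 11100010 matches 1110xxxx → 3-byte sequence.
Byte 1: 0xE2 = 11100010, payload 0010 (4 bits).
Byte 2: 0x9A = 10011010 (10xxxxxx ✓), payload 011010.
Byte 3: 0x91 = 10010001 (10xxxxxx ✓), payload 010001.
Concatenate: 0010011010010001 = 0x2691 (16 bits → U+2691).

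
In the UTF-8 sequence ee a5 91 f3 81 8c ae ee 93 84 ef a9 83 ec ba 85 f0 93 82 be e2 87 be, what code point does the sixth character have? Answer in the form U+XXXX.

U+130BE

Offset 0: leading byte 0xEE = 11101110 → 3-byte char #1 = EE A5 91.
Offset 3: leading byte 0xF3 = 11110011 → 4-byte char #2 = F3 81 8C AE.
Offset 7: leading byte 0xEE = 11101110 → 3-byte char #3 = EE 93 84.
Offset 10: leading byte 0xEF = 11101111 → 3-byte char #4 = EF A9 83.
Offset 13: leading byte 0xEC = 11101100 → 3-byte char #5 = EC BA 85.
Offset 16: leading byte 0xF0 = 11110000 → 4-byte char #6 = F0 93 82 BE.
Leading byte 0xF0 = 11110000 matches 11110xxx → 4-byte sequence.
Byte 1: 0xF0 = 11110000, payload 000 (3 bits).
Byte 2: 0x93 = 10010011 (10xxxxxx ✓), payload 010011.
Byte 3: 0x82 = 10000010 (10xxxxxx ✓), payload 000010.
Byte 4: 0xBE = 10111110 (10xxxxxx ✓), payload 111110.
Concatenate: 000010011000010111110 = 0x130BE (21 bits → U+130BE).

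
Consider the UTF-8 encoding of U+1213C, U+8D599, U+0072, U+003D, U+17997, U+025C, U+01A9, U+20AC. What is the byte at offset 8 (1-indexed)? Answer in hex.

1-indexed offset 8 is 0-indexed offset 7.
U+1213C → 4-byte form F0 92 84 BC at offsets 0–3.
U+8D599 → 4-byte form F2 8D 96 99 at offsets 4–7.
Offset 7 falls in char 2's range; it's byte 4 of F2 8D 96 99 = 0x99.

0x99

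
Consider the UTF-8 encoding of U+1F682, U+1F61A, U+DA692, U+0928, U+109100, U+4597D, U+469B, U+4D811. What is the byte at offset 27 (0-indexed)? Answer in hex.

0x8D

U+1F682 → 4-byte form F0 9F 9A 82 at offsets 0–3.
U+1F61A → 4-byte form F0 9F 98 9A at offsets 4–7.
U+DA692 → 4-byte form F3 9A 9A 92 at offsets 8–11.
U+0928 → 3-byte form E0 A4 A8 at offsets 12–14.
U+109100 → 4-byte form F4 89 84 80 at offsets 15–18.
U+4597D → 4-byte form F1 85 A5 BD at offsets 19–22.
U+469B → 3-byte form E4 9A 9B at offsets 23–25.
U+4D811 → 4-byte form F1 8D A0 91 at offsets 26–29.
Offset 27 falls in char 8's range; it's byte 2 of F1 8D A0 91 = 0x8D.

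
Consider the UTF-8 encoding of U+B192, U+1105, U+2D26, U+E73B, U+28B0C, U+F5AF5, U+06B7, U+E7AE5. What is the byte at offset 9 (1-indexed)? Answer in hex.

0xA6

1-indexed offset 9 is 0-indexed offset 8.
U+B192 → 3-byte form EB 86 92 at offsets 0–2.
U+1105 → 3-byte form E1 84 85 at offsets 3–5.
U+2D26 → 3-byte form E2 B4 A6 at offsets 6–8.
Offset 8 falls in char 3's range; it's byte 3 of E2 B4 A6 = 0xA6.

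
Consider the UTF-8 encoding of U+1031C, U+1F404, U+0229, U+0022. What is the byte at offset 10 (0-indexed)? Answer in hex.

0x22

U+1031C → 4-byte form F0 90 8C 9C at offsets 0–3.
U+1F404 → 4-byte form F0 9F 90 84 at offsets 4–7.
U+0229 → 2-byte form C8 A9 at offsets 8–9.
U+0022 → 1-byte form 22 at offsets 10–10.
Offset 10 falls in char 4's range; it's byte 1 of 22 = 0x22.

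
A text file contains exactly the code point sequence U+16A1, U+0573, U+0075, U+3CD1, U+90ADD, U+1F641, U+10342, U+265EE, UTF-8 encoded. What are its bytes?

U+16A1: 3-byte form → E1 9A A1.
U+0573: 2-byte form → D5 B3.
U+0075: 1-byte form → 75.
U+3CD1: 3-byte form → E3 B3 91.
U+90ADD: 4-byte form → F2 90 AB 9D.
U+1F641: 4-byte form → F0 9F 99 81.
U+10342: 4-byte form → F0 90 8D 82.
U+265EE: 4-byte form → F0 A6 97 AE.
Concatenated (25 bytes): E1 9A A1 D5 B3 75 E3 B3 91 F2 90 AB 9D F0 9F 99 81 F0 90 8D 82 F0 A6 97 AE.

E1 9A A1 D5 B3 75 E3 B3 91 F2 90 AB 9D F0 9F 99 81 F0 90 8D 82 F0 A6 97 AE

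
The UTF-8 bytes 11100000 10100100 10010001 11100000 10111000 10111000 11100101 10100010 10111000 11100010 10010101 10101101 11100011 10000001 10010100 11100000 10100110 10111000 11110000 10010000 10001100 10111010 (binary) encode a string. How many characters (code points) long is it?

7

Byte at offset 0: 0xE0 = 11100000 → 3-byte char (#1). Advance 3.
Byte at offset 3: 0xE0 = 11100000 → 3-byte char (#2). Advance 3.
Byte at offset 6: 0xE5 = 11100101 → 3-byte char (#3). Advance 3.
Byte at offset 9: 0xE2 = 11100010 → 3-byte char (#4). Advance 3.
Byte at offset 12: 0xE3 = 11100011 → 3-byte char (#5). Advance 3.
Byte at offset 15: 0xE0 = 11100000 → 3-byte char (#6). Advance 3.
Byte at offset 18: 0xF0 = 11110000 → 4-byte char (#7). Advance 4.
Reached end at offset 22 after 7 code points.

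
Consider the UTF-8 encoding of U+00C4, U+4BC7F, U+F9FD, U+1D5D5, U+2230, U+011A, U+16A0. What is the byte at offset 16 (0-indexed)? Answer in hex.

U+00C4 → 2-byte form C3 84 at offsets 0–1.
U+4BC7F → 4-byte form F1 8B B1 BF at offsets 2–5.
U+F9FD → 3-byte form EF A7 BD at offsets 6–8.
U+1D5D5 → 4-byte form F0 9D 97 95 at offsets 9–12.
U+2230 → 3-byte form E2 88 B0 at offsets 13–15.
U+011A → 2-byte form C4 9A at offsets 16–17.
Offset 16 falls in char 6's range; it's byte 1 of C4 9A = 0xC4.

0xC4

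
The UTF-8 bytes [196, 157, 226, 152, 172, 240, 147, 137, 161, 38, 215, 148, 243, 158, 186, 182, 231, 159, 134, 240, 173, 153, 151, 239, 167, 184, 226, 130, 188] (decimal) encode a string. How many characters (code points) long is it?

10

Byte at offset 0: 0xC4 = 11000100 → 2-byte char (#1). Advance 2.
Byte at offset 2: 0xE2 = 11100010 → 3-byte char (#2). Advance 3.
Byte at offset 5: 0xF0 = 11110000 → 4-byte char (#3). Advance 4.
Byte at offset 9: 0x26 = 00100110 → 1-byte char (#4). Advance 1.
Byte at offset 10: 0xD7 = 11010111 → 2-byte char (#5). Advance 2.
Byte at offset 12: 0xF3 = 11110011 → 4-byte char (#6). Advance 4.
Byte at offset 16: 0xE7 = 11100111 → 3-byte char (#7). Advance 3.
Byte at offset 19: 0xF0 = 11110000 → 4-byte char (#8). Advance 4.
Byte at offset 23: 0xEF = 11101111 → 3-byte char (#9). Advance 3.
Byte at offset 26: 0xE2 = 11100010 → 3-byte char (#10). Advance 3.
Reached end at offset 29 after 10 code points.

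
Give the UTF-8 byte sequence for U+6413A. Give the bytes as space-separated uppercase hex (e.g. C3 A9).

F1 A4 84 BA

U+6413A = 0x6413A = 409914 decimal. In range U+10000–U+10FFFF → 4-byte form: 11110xxx 10xxxxxx 10xxxxxx 10xxxxxx.
Binary (21 bits): 001100100000100111010.
Split 3+6+6+6: 001 | 100100 | 000100 | 111010.
Byte 1: 11110001 = 0xF1.
Byte 2: 10100100 = 0xA4.
Byte 3: 10000100 = 0x84.
Byte 4: 10111010 = 0xBA.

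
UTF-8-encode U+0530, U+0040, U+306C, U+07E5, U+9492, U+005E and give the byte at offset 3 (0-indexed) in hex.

U+0530 → 2-byte form D4 B0 at offsets 0–1.
U+0040 → 1-byte form 40 at offsets 2–2.
U+306C → 3-byte form E3 81 AC at offsets 3–5.
Offset 3 falls in char 3's range; it's byte 1 of E3 81 AC = 0xE3.

0xE3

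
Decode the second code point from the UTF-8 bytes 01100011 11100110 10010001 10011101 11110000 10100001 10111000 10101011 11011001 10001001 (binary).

U+645D

Offset 0: leading byte 0x63 = 01100011 → 1-byte char #1 = 63.
Offset 1: leading byte 0xE6 = 11100110 → 3-byte char #2 = E6 91 9D.
Leading byte 0xE6 = 11100110 matches 1110xxxx → 3-byte sequence.
Byte 1: 0xE6 = 11100110, payload 0110 (4 bits).
Byte 2: 0x91 = 10010001 (10xxxxxx ✓), payload 010001.
Byte 3: 0x9D = 10011101 (10xxxxxx ✓), payload 011101.
Concatenate: 0110010001011101 = 0x645D (16 bits → U+645D).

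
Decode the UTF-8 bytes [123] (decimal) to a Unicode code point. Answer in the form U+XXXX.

U+007B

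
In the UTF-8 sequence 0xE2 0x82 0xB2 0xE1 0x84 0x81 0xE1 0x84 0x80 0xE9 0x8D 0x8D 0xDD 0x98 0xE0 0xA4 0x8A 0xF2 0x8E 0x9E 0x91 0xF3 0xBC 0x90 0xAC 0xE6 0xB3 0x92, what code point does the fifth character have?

U+0758

Offset 0: leading byte 0xE2 = 11100010 → 3-byte char #1 = E2 82 B2.
Offset 3: leading byte 0xE1 = 11100001 → 3-byte char #2 = E1 84 81.
Offset 6: leading byte 0xE1 = 11100001 → 3-byte char #3 = E1 84 80.
Offset 9: leading byte 0xE9 = 11101001 → 3-byte char #4 = E9 8D 8D.
Offset 12: leading byte 0xDD = 11011101 → 2-byte char #5 = DD 98.
Leading byte 0xDD = 11011101 matches 110xxxxx → 2-byte sequence.
Byte 1: 0xDD = 11011101, payload 11101 (5 bits).
Byte 2: 0x98 = 10011000 (10xxxxxx ✓), payload 011000.
Concatenate: 11101011000 = 0x758 (11 bits → U+0758).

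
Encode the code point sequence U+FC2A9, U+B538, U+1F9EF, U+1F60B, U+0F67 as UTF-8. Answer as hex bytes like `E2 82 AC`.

F3 BC 8A A9 EB 94 B8 F0 9F A7 AF F0 9F 98 8B E0 BD A7

U+FC2A9: 4-byte form → F3 BC 8A A9.
U+B538: 3-byte form → EB 94 B8.
U+1F9EF: 4-byte form → F0 9F A7 AF.
U+1F60B: 4-byte form → F0 9F 98 8B.
U+0F67: 3-byte form → E0 BD A7.
Concatenated (18 bytes): F3 BC 8A A9 EB 94 B8 F0 9F A7 AF F0 9F 98 8B E0 BD A7.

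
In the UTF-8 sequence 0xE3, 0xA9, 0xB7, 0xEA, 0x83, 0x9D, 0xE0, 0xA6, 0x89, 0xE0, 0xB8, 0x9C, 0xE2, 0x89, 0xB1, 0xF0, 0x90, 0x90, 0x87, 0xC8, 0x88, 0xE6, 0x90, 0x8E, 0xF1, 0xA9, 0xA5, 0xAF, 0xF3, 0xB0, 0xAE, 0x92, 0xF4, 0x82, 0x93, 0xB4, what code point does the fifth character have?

Offset 0: leading byte 0xE3 = 11100011 → 3-byte char #1 = E3 A9 B7.
Offset 3: leading byte 0xEA = 11101010 → 3-byte char #2 = EA 83 9D.
Offset 6: leading byte 0xE0 = 11100000 → 3-byte char #3 = E0 A6 89.
Offset 9: leading byte 0xE0 = 11100000 → 3-byte char #4 = E0 B8 9C.
Offset 12: leading byte 0xE2 = 11100010 → 3-byte char #5 = E2 89 B1.
Leading byte 0xE2 = 11100010 matches 1110xxxx → 3-byte sequence.
Byte 1: 0xE2 = 11100010, payload 0010 (4 bits).
Byte 2: 0x89 = 10001001 (10xxxxxx ✓), payload 001001.
Byte 3: 0xB1 = 10110001 (10xxxxxx ✓), payload 110001.
Concatenate: 0010001001110001 = 0x2271 (16 bits → U+2271).

U+2271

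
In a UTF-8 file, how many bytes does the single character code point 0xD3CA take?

U+D3CA = 0xD3CA. UTF-8 uses 1 byte below 0x80, 2 below 0x800, 3 below 0x10000, 4 up to 0x10FFFF. 0xD3CA is in U+0800–U+FFFF → 3 bytes.

3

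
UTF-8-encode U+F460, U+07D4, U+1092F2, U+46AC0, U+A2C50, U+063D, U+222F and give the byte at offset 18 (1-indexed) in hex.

0xD8

1-indexed offset 18 is 0-indexed offset 17.
U+F460 → 3-byte form EF 91 A0 at offsets 0–2.
U+07D4 → 2-byte form DF 94 at offsets 3–4.
U+1092F2 → 4-byte form F4 89 8B B2 at offsets 5–8.
U+46AC0 → 4-byte form F1 86 AB 80 at offsets 9–12.
U+A2C50 → 4-byte form F2 A2 B1 90 at offsets 13–16.
U+063D → 2-byte form D8 BD at offsets 17–18.
Offset 17 falls in char 6's range; it's byte 1 of D8 BD = 0xD8.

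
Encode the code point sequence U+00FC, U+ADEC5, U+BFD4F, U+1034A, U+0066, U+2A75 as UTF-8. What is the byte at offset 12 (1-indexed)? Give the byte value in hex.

0x90

1-indexed offset 12 is 0-indexed offset 11.
U+00FC → 2-byte form C3 BC at offsets 0–1.
U+ADEC5 → 4-byte form F2 AD BB 85 at offsets 2–5.
U+BFD4F → 4-byte form F2 BF B5 8F at offsets 6–9.
U+1034A → 4-byte form F0 90 8D 8A at offsets 10–13.
Offset 11 falls in char 4's range; it's byte 2 of F0 90 8D 8A = 0x90.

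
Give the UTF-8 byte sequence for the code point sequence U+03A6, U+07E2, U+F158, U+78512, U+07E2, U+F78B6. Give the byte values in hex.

CE A6 DF A2 EF 85 98 F1 B8 94 92 DF A2 F3 B7 A2 B6

U+03A6: 2-byte form → CE A6.
U+07E2: 2-byte form → DF A2.
U+F158: 3-byte form → EF 85 98.
U+78512: 4-byte form → F1 B8 94 92.
U+07E2: 2-byte form → DF A2.
U+F78B6: 4-byte form → F3 B7 A2 B6.
Concatenated (17 bytes): CE A6 DF A2 EF 85 98 F1 B8 94 92 DF A2 F3 B7 A2 B6.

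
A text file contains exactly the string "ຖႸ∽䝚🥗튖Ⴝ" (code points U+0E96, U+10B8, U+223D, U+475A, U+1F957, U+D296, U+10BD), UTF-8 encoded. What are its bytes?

U+0E96: 3-byte form → E0 BA 96.
U+10B8: 3-byte form → E1 82 B8.
U+223D: 3-byte form → E2 88 BD.
U+475A: 3-byte form → E4 9D 9A.
U+1F957: 4-byte form → F0 9F A5 97.
U+D296: 3-byte form → ED 8A 96.
U+10BD: 3-byte form → E1 82 BD.
Concatenated (22 bytes): E0 BA 96 E1 82 B8 E2 88 BD E4 9D 9A F0 9F A5 97 ED 8A 96 E1 82 BD.

E0 BA 96 E1 82 B8 E2 88 BD E4 9D 9A F0 9F A5 97 ED 8A 96 E1 82 BD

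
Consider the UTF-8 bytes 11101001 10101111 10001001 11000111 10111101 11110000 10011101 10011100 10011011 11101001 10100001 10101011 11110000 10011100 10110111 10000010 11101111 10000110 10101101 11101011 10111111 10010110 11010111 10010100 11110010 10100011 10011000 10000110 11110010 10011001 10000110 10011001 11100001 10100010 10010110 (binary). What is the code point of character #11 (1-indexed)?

Offset 0: leading byte 0xE9 = 11101001 → 3-byte char #1 = E9 AF 89.
Offset 3: leading byte 0xC7 = 11000111 → 2-byte char #2 = C7 BD.
Offset 5: leading byte 0xF0 = 11110000 → 4-byte char #3 = F0 9D 9C 9B.
Offset 9: leading byte 0xE9 = 11101001 → 3-byte char #4 = E9 A1 AB.
Offset 12: leading byte 0xF0 = 11110000 → 4-byte char #5 = F0 9C B7 82.
Offset 16: leading byte 0xEF = 11101111 → 3-byte char #6 = EF 86 AD.
Offset 19: leading byte 0xEB = 11101011 → 3-byte char #7 = EB BF 96.
Offset 22: leading byte 0xD7 = 11010111 → 2-byte char #8 = D7 94.
Offset 24: leading byte 0xF2 = 11110010 → 4-byte char #9 = F2 A3 98 86.
Offset 28: leading byte 0xF2 = 11110010 → 4-byte char #10 = F2 99 86 99.
Offset 32: leading byte 0xE1 = 11100001 → 3-byte char #11 = E1 A2 96.
Leading byte 0xE1 = 11100001 matches 1110xxxx → 3-byte sequence.
Byte 1: 0xE1 = 11100001, payload 0001 (4 bits).
Byte 2: 0xA2 = 10100010 (10xxxxxx ✓), payload 100010.
Byte 3: 0x96 = 10010110 (10xxxxxx ✓), payload 010110.
Concatenate: 0001100010010110 = 0x1896 (16 bits → U+1896).

U+1896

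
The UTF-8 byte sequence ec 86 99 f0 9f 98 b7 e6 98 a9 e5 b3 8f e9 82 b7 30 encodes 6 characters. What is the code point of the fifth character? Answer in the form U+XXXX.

Offset 0: leading byte 0xEC = 11101100 → 3-byte char #1 = EC 86 99.
Offset 3: leading byte 0xF0 = 11110000 → 4-byte char #2 = F0 9F 98 B7.
Offset 7: leading byte 0xE6 = 11100110 → 3-byte char #3 = E6 98 A9.
Offset 10: leading byte 0xE5 = 11100101 → 3-byte char #4 = E5 B3 8F.
Offset 13: leading byte 0xE9 = 11101001 → 3-byte char #5 = E9 82 B7.
Leading byte 0xE9 = 11101001 matches 1110xxxx → 3-byte sequence.
Byte 1: 0xE9 = 11101001, payload 1001 (4 bits).
Byte 2: 0x82 = 10000010 (10xxxxxx ✓), payload 000010.
Byte 3: 0xB7 = 10110111 (10xxxxxx ✓), payload 110111.
Concatenate: 1001000010110111 = 0x90B7 (16 bits → U+90B7).

U+90B7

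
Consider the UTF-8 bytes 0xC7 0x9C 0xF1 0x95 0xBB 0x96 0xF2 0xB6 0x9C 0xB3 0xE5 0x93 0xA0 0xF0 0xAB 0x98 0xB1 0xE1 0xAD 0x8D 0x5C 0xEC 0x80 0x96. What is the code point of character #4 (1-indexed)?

Offset 0: leading byte 0xC7 = 11000111 → 2-byte char #1 = C7 9C.
Offset 2: leading byte 0xF1 = 11110001 → 4-byte char #2 = F1 95 BB 96.
Offset 6: leading byte 0xF2 = 11110010 → 4-byte char #3 = F2 B6 9C B3.
Offset 10: leading byte 0xE5 = 11100101 → 3-byte char #4 = E5 93 A0.
Leading byte 0xE5 = 11100101 matches 1110xxxx → 3-byte sequence.
Byte 1: 0xE5 = 11100101, payload 0101 (4 bits).
Byte 2: 0x93 = 10010011 (10xxxxxx ✓), payload 010011.
Byte 3: 0xA0 = 10100000 (10xxxxxx ✓), payload 100000.
Concatenate: 0101010011100000 = 0x54E0 (16 bits → U+54E0).

U+54E0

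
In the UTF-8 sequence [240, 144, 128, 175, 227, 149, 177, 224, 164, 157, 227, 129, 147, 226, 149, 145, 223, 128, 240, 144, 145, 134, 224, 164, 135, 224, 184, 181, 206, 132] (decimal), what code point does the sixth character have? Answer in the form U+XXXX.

U+07C0

Offset 0: leading byte 0xF0 = 11110000 → 4-byte char #1 = F0 90 80 AF.
Offset 4: leading byte 0xE3 = 11100011 → 3-byte char #2 = E3 95 B1.
Offset 7: leading byte 0xE0 = 11100000 → 3-byte char #3 = E0 A4 9D.
Offset 10: leading byte 0xE3 = 11100011 → 3-byte char #4 = E3 81 93.
Offset 13: leading byte 0xE2 = 11100010 → 3-byte char #5 = E2 95 91.
Offset 16: leading byte 0xDF = 11011111 → 2-byte char #6 = DF 80.
Leading byte 0xDF = 11011111 matches 110xxxxx → 2-byte sequence.
Byte 1: 0xDF = 11011111, payload 11111 (5 bits).
Byte 2: 0x80 = 10000000 (10xxxxxx ✓), payload 000000.
Concatenate: 11111000000 = 0x7C0 (11 bits → U+07C0).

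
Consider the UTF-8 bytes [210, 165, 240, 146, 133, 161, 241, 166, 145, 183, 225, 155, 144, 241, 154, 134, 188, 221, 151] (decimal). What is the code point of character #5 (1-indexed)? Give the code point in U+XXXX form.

U+5A1BC

Offset 0: leading byte 0xD2 = 11010010 → 2-byte char #1 = D2 A5.
Offset 2: leading byte 0xF0 = 11110000 → 4-byte char #2 = F0 92 85 A1.
Offset 6: leading byte 0xF1 = 11110001 → 4-byte char #3 = F1 A6 91 B7.
Offset 10: leading byte 0xE1 = 11100001 → 3-byte char #4 = E1 9B 90.
Offset 13: leading byte 0xF1 = 11110001 → 4-byte char #5 = F1 9A 86 BC.
Leading byte 0xF1 = 11110001 matches 11110xxx → 4-byte sequence.
Byte 1: 0xF1 = 11110001, payload 001 (3 bits).
Byte 2: 0x9A = 10011010 (10xxxxxx ✓), payload 011010.
Byte 3: 0x86 = 10000110 (10xxxxxx ✓), payload 000110.
Byte 4: 0xBC = 10111100 (10xxxxxx ✓), payload 111100.
Concatenate: 001011010000110111100 = 0x5A1BC (21 bits → U+5A1BC).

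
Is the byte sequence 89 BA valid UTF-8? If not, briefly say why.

invalid (continuation byte with no leading byte)

Byte 0x89 = 10001001 has the form 10xxxxxx — a continuation byte — but there is no preceding leading byte.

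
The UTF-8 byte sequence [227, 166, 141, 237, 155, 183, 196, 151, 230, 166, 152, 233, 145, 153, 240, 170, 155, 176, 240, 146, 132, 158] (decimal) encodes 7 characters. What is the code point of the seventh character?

U+1211E

Offset 0: leading byte 0xE3 = 11100011 → 3-byte char #1 = E3 A6 8D.
Offset 3: leading byte 0xED = 11101101 → 3-byte char #2 = ED 9B B7.
Offset 6: leading byte 0xC4 = 11000100 → 2-byte char #3 = C4 97.
Offset 8: leading byte 0xE6 = 11100110 → 3-byte char #4 = E6 A6 98.
Offset 11: leading byte 0xE9 = 11101001 → 3-byte char #5 = E9 91 99.
Offset 14: leading byte 0xF0 = 11110000 → 4-byte char #6 = F0 AA 9B B0.
Offset 18: leading byte 0xF0 = 11110000 → 4-byte char #7 = F0 92 84 9E.
Leading byte 0xF0 = 11110000 matches 11110xxx → 4-byte sequence.
Byte 1: 0xF0 = 11110000, payload 000 (3 bits).
Byte 2: 0x92 = 10010010 (10xxxxxx ✓), payload 010010.
Byte 3: 0x84 = 10000100 (10xxxxxx ✓), payload 000100.
Byte 4: 0x9E = 10011110 (10xxxxxx ✓), payload 011110.
Concatenate: 000010010000100011110 = 0x1211E (21 bits → U+1211E).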